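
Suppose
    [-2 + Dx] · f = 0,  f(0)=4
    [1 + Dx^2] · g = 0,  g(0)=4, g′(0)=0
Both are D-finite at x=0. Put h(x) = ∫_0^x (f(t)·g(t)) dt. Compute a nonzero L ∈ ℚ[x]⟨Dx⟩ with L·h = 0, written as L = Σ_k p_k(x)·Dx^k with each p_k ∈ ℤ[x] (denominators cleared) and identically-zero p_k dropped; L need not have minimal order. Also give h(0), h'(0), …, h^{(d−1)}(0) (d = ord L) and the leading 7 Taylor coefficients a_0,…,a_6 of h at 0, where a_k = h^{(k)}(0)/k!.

f: a_k = 4, 8, 8, 16/3, 8/3, 16/15, 16/45, …
g: a_k = 4, 0, -2, 0, 1/6, 0, -1/180, …
Sym-product of L_f,L_g gives L₀ (≤ ord 2).
h=∫₀ˣh₀: take L = L₀·Dx.
L = 5·Dx - 4·Dx^2 + Dx^3  (order 3).
h: a_k = 0, 16, 16, 8, 4/3, -14/15, -38/45, …
ICs: h(0) = 0, h′(0) = 16, h′′(0) = 32.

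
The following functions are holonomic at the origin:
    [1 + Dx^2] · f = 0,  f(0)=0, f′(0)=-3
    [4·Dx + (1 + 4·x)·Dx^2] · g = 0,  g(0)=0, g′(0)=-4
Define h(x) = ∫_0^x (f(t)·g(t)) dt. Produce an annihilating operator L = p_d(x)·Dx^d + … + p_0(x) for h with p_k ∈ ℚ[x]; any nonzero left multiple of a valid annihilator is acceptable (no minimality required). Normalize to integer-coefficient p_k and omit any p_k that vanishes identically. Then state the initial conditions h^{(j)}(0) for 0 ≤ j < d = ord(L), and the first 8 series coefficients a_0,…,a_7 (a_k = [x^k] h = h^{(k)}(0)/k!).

f: a_k = 0, -3, 0, 1/2, 0, -1/40, 0, 1/1680, …
g: a_k = 0, -4, 8, -64/3, 64, -1024/5, 2048/3, -16384/7, …
Sym-product of L_f,L_g gives L₀ (≤ ord 4).
∫: right-multiply L₀ by Dx.
L = (-147 - 144·x - 224·x^2 + 256·x^3 + 256·x^4)·Dx + (-56 - 160·x + 384·x^2 + 512·x^3)·Dx^2 + (-150 - 160·x - 192·x^2 + 512·x^3 + 512·x^4)·Dx^3 + (-56 - 160·x + 384·x^2 + 512·x^3)·Dx^4 + (-3 - 16·x + 32·x^2 + 256·x^3 + 256·x^4)·Dx^5  (order 5).
h: a_k = 0, 0, 0, 4, -6, 62/5, -94/3, 3623/42, …
ICs: h(0) = 0, h′(0) = 0, h′′(0) = 0, h′′′(0) = 24, h′′′′(0) = -144.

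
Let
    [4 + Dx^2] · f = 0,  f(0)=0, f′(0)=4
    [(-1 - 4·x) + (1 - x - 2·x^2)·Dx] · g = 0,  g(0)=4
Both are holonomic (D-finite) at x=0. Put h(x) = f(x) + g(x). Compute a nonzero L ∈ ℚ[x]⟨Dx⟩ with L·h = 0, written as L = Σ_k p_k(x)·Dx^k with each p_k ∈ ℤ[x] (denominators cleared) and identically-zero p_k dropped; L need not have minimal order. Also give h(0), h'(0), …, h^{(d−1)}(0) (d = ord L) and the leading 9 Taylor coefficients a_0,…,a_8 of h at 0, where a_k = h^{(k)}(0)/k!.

L = (-68 - 304·x - 200·x^2 - 320·x^3 - 160·x^4 - 128·x^5) + (20 - 12·x - 24·x^2 - 8·x^3 - 48·x^4 - 96·x^5 - 64·x^6)·Dx + (-17 - 76·x - 50·x^2 - 80·x^3 - 40·x^4 - 32·x^5)·Dx^2 + (5 - 3·x - 6·x^2 - 2·x^3 - 12·x^4 - 24·x^5 - 16·x^6)·Dx^3  (order 3).
h: a_k = 4, 8, 12, 52/3, 44, 1268/15, 172, 107084/315, 684, …
ICs: h(0) = 4, h′(0) = 8, h′′(0) = 24.

f: a_k = 0, 4, 0, -8/3, 0, 8/15, 0, -16/315, 0, …
g: a_k = 4, 4, 12, 20, 44, 84, 172, 340, 684, …
Sum ⇒ L₀ = lclm(L_f,L_g) in ℚ(x)⟨Dx⟩.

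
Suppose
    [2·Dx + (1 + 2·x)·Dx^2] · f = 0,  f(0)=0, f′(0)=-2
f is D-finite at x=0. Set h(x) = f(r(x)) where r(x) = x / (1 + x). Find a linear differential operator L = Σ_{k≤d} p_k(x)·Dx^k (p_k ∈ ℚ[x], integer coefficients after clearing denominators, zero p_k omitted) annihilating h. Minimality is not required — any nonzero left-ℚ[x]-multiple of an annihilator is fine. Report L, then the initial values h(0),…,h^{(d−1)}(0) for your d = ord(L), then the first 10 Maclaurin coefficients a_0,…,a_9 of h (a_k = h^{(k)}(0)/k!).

L = (4 + 6·x)·Dx + (1 + 4·x + 3·x^2)·Dx^2  (order 2).
h: a_k = 0, -2, 4, -26/3, 20, -242/5, 364/3, -2186/7, 820, -19682/9, …
ICs: h(0) = 0, h′(0) = -2.

f: a_k = 0, -2, 2, -8/3, 4, -32/5, 32/3, -128/7, 32, -512/9, …
Substitute x→r, Dx→(1/r')Dx; clear ⇒ L₀.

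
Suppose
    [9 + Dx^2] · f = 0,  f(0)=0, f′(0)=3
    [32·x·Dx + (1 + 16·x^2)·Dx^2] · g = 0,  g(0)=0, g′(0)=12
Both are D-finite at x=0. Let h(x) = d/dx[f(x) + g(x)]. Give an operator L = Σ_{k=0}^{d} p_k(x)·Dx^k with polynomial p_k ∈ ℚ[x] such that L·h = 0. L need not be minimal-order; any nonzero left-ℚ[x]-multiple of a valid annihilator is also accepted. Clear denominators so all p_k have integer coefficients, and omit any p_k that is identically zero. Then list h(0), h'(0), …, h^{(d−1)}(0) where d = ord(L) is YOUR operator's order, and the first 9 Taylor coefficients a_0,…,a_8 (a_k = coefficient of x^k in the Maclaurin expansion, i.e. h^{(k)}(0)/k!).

L = (-52704·x + 967680·x^3 + 663552·x^5) + (-207 + 13104·x^2 + 283392·x^4 + 331776·x^6)·Dx + (-5856·x + 107520·x^3 + 73728·x^5)·Dx^2 + (-23 + 1456·x^2 + 31488·x^4 + 36864·x^6)·Dx^3  (order 3).
h: a_k = 15, 0, -411/2, 0, 24657/8, 0, -3932403/80, 0, 3523217547/4480, …
ICs: h(0) = 15, h′(0) = 0, h′′(0) = -411.

f: a_k = 0, 3, 0, -9/2, 0, 81/40, 0, -243/560, 0, …
g: a_k = 0, 12, 0, -64, 0, 3072/5, 0, -49152/7, 0, …
Weyl lclm of L_f,L_g ⇒ L₀ (ord ≤ 4).
h=h₀': d/dx-closure on L₀ ⇒ L.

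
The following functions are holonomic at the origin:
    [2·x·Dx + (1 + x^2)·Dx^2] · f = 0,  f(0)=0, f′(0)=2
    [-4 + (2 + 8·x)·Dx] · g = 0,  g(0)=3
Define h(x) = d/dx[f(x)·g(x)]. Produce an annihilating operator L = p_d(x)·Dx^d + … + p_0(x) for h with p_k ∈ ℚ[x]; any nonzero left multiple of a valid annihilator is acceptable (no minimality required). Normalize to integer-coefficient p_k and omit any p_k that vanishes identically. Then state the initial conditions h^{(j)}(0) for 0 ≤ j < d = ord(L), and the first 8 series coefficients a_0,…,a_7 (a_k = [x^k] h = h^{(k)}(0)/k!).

L = (-10 + 40·x + 98·x^2 - 24·x^3 - 12·x^4) + (13 + 66·x + 117·x^2 + 226·x^3 - 84·x^4 - 48·x^5)·Dx + (3 + 23·x + 42·x^2 - x^3 + 23·x^4 - 24·x^5 - 16·x^6)·Dx^2  (order 2).
h: a_k = 6, 24, -42, 80, -274, 4872/5, -17054/5, 428704/35, …
ICs: h(0) = 6, h′(0) = 24.

f: a_k = 0, 2, 0, -2/3, 0, 2/5, 0, -2/7, …
g: a_k = 3, 6, -6, 12, -30, 84, -252, 792, …
Sym-product of L_f,L_g gives L₀ (≤ ord 2).
h=h₀': d/dx-closure on L₀ ⇒ L.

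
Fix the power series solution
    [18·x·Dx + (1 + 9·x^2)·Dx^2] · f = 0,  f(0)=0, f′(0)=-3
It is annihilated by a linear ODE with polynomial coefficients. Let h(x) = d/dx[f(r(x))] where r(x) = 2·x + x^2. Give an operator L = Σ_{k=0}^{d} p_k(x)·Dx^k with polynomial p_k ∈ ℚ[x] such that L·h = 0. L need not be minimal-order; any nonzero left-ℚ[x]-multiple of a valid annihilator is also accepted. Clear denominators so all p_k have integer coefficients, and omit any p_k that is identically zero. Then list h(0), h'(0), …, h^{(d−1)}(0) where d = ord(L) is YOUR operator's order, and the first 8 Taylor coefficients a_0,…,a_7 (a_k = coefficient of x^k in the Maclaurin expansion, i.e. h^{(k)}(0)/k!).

L = (-1 + 72·x + 144·x^2 + 108·x^3 + 27·x^4) + (1 + x + 36·x^2 + 72·x^3 + 45·x^4 + 9·x^5)·Dx  (order 1).
h: a_k = -6, -6, 216, 432, -7506, -23274, 252720, 1104192, …
ICs: h(0) = -6.

f: a_k = 0, -3, 0, 9, 0, -243/5, 0, 2187/7, …
Substitute x→r, Dx→(1/r')Dx; clear ⇒ L₀.
h=h₀': d/dx-closure on L₀ ⇒ L.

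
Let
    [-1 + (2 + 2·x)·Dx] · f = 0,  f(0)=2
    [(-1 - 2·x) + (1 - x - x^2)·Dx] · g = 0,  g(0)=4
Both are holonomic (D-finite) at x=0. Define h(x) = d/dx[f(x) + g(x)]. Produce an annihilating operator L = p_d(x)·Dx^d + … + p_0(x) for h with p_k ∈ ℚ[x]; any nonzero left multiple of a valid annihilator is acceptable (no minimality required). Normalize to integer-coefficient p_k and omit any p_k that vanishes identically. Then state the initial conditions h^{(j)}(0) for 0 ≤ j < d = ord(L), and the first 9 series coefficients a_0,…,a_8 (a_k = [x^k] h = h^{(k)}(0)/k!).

L = (-48 - 138·x - 156·x^2 - 84·x^3 - 30·x^4) + (-69 - 336·x - 615·x^2 - 576·x^3 - 321·x^4 - 90·x^5)·Dx + (18 + 42·x + 6·x^2 - 82·x^3 - 126·x^4 - 82·x^5 - 20·x^6)·Dx^2  (order 2).
h: a_k = 5, 31/2, 291/8, 1275/16, 20515/128, 79809/256, 602343/1024, 2227795/2048, 64887075/32768, …
ICs: h(0) = 5, h′(0) = 31/2.

f: a_k = 2, 1, -1/4, 1/8, -5/64, 7/128, -21/512, 33/1024, -429/16384, …
g: a_k = 4, 4, 8, 12, 20, 32, 52, 84, 136, …
f+g: L₀ = lclm(L_f,L_g), ord ≤ 1+1.
Derive L from L₀ (diff closure).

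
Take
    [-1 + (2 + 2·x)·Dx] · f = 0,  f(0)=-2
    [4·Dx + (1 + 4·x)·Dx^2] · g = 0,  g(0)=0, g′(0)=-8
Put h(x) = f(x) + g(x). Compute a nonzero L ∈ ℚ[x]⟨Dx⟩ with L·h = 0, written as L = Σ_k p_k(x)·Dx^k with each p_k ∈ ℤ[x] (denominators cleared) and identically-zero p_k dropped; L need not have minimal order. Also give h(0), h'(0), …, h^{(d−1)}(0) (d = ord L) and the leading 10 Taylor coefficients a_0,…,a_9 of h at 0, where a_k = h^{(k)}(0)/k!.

f: a_k = -2, -1, 1/4, -1/8, 5/64, -7/128, 21/512, -33/1024, 429/16384, -715/32768, …
g: a_k = 0, -8, 16, -128/3, 128, -2048/5, 4096/3, -32768/7, 16384, -524288/9, …
h₀=f+g: left-lcm gives L₀, ord ≤ 3.
L = (52 + 16·x)·Dx + (125 + 232·x + 80·x^2)·Dx^2 + (14 + 78·x + 96·x^2 + 32·x^3)·Dx^3  (order 3).
h: a_k = -2, -9, 65/4, -1027/24, 8197/64, -262179/640, 2097215/1536, -33554663/7168, 268435885/16384, -17179875619/294912, …
ICs: h(0) = -2, h′(0) = -9, h′′(0) = 65/2.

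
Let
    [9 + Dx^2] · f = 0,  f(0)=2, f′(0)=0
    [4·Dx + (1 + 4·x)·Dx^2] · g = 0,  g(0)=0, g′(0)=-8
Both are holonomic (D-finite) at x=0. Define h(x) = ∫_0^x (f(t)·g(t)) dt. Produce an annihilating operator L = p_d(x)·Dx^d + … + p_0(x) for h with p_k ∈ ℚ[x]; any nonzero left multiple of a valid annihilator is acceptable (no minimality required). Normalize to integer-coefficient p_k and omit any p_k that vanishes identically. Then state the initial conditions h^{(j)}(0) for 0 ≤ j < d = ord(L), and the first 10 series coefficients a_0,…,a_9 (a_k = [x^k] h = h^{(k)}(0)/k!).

f: a_k = 2, 0, -9, 0, 27/4, 0, -81/40, 0, 729/2240, 0, …
g: a_k = 0, -8, 16, -128/3, 128, -2048/5, 4096/3, -32768/7, 16384, -524288/9, …
L₀ := L_f ⊗_s L_g (sym. prod.), ord ≤ 4.
h=∫h₀ ⇒ L = L₀·Dx.
L = (-2043 - 1296·x + 44064·x^2 + 186624·x^3 + 186624·x^4)·Dx + (72 + 5472·x + 31104·x^2 + 41472·x^3)·Dx^2 + (-182 + 864·x + 12096·x^2 + 41472·x^3 + 41472·x^4)·Dx^3 + (8 + 608·x + 3456·x^2 + 4608·x^3)·Dx^4 + (5 + 112·x + 800·x^2 + 2304·x^3 + 2304·x^4)·Dx^5  (order 5).
h: a_k = 0, 0, -8, 32/3, -10/3, 112/5, -1223/15, 5060/21, -208169/280, 106558/45, …
ICs: h(0) = 0, h′(0) = 0, h′′(0) = -16, h′′′(0) = 64, h′′′′(0) = -80.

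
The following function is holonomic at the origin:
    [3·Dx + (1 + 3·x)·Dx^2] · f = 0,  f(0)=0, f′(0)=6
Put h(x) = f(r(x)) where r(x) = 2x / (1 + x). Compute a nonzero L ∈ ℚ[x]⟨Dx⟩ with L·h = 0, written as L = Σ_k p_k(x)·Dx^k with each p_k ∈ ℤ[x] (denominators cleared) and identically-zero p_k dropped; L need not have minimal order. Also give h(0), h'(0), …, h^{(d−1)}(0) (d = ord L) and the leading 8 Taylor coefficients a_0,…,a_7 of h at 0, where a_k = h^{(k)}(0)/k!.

f: a_k = 0, 6, -9, 18, -81/2, 486/5, -243, 4374/7, …
h₀=f(r): pull back L_f along r ⇒ L₀.
L = (8 + 14·x)·Dx + (1 + 8·x + 7·x^2)·Dx^2  (order 2).
h: a_k = 0, 12, -48, 228, -1200, 33612/5, -39216, 1647084/7, …
ICs: h(0) = 0, h′(0) = 12.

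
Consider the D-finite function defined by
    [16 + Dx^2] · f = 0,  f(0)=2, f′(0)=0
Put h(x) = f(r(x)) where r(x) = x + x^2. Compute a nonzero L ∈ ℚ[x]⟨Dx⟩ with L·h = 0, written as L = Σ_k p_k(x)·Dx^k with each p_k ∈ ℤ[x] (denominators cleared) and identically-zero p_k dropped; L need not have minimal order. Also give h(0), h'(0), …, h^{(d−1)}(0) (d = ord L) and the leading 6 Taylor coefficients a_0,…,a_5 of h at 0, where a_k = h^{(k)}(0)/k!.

f: a_k = 2, 0, -16, 0, 64/3, 0, …
Change of var in L_f (x↦r) gives L₀.
L = (16 + 96·x + 192·x^2 + 128·x^3) - 2·Dx + (1 + 2·x)·Dx^2  (order 2).
h: a_k = 2, 0, -16, -32, 16/3, 256/3, …
ICs: h(0) = 2, h′(0) = 0.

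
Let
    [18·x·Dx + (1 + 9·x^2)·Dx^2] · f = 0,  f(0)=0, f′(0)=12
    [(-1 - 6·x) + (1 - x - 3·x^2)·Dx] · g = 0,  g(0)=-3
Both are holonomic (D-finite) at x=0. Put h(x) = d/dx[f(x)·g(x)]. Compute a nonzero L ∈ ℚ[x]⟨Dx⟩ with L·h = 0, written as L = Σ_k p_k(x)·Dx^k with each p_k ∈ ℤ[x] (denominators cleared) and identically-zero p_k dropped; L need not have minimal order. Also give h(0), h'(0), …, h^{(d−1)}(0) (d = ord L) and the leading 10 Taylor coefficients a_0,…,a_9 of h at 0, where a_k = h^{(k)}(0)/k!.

L = (-6 + 1134·x^2 + 1944·x^3 + 8748·x^4) + (6 + 42·x + 54·x^2 + 270·x^3 + 1944·x^4 + 5832·x^5)·Dx + (-1 - 2·x - 30·x^2 + 18·x^3 - 108·x^4 + 324·x^5 + 729·x^6)·Dx^2  (order 2).
h: a_k = -36, -72, -108, -576, -4176, -38016/5, -828/5, -1071072/35, -9494172/35, -416160, …
ICs: h(0) = -36, h′(0) = -72.

f: a_k = 0, 12, 0, -36, 0, 972/5, 0, -8748/7, 0, 8748, …
g: a_k = -3, -3, -12, -21, -57, -120, -291, -651, -1524, -3477, …
f·g: L₀ = L_f ⊗_s L_g, ord ≤ 2·1.
Differentiate: ansatz ord ≤ ord L₀ ⇒ L.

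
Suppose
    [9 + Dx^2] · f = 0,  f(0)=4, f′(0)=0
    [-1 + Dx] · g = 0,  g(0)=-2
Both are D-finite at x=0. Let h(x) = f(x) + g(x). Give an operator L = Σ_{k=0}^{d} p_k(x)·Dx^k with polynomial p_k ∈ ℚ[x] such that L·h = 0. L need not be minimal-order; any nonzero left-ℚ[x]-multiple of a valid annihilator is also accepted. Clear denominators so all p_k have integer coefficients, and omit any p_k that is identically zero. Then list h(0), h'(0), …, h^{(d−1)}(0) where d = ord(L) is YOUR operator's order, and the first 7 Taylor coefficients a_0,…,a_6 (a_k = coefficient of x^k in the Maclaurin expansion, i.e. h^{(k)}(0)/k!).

L = -9 + 9·Dx - Dx^2 + Dx^3  (order 3).
h: a_k = 2, -2, -19, -1/3, 161/12, -1/60, -1459/360, …
ICs: h(0) = 2, h′(0) = -2, h′′(0) = -38.

f: a_k = 4, 0, -18, 0, 27/2, 0, -81/20, …
g: a_k = -2, -2, -1, -1/3, -1/12, -1/60, -1/360, …
h₀=f+g: left-lcm gives L₀, ord ≤ 3.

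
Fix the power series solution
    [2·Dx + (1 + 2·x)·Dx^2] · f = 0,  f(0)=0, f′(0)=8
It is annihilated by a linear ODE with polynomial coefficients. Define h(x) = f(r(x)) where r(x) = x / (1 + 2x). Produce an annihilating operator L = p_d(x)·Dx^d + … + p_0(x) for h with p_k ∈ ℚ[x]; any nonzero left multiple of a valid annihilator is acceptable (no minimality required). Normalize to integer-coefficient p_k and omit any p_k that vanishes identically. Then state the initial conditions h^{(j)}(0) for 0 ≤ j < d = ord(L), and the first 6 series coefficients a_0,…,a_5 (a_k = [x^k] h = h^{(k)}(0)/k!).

L = (6 + 16·x)·Dx + (1 + 6·x + 8·x^2)·Dx^2  (order 2).
h: a_k = 0, 8, -24, 224/3, -240, 3968/5, …
ICs: h(0) = 0, h′(0) = 8.

f: a_k = 0, 8, -8, 32/3, -16, 128/5, …
L₀ from L_f via x↦r, Dx↦r'^{-1}Dx.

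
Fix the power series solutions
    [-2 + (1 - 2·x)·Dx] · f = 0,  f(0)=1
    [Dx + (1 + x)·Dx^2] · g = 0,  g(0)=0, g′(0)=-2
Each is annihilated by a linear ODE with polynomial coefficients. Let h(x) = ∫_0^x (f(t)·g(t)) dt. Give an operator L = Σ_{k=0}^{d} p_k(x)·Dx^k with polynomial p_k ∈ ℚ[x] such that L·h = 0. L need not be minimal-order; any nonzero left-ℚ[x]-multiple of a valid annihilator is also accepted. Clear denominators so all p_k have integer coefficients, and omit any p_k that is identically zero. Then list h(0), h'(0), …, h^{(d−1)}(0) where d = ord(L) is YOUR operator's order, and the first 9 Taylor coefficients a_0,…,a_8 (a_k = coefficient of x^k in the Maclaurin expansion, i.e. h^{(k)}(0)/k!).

L = 2·Dx + (3 + 6·x)·Dx^2 + (-1 + x + 2·x^2)·Dx^3  (order 3).
h: a_k = 0, 0, -1, -1, -5/3, -77/30, -391/90, -37/5, -909/70, …
ICs: h(0) = 0, h′(0) = 0, h′′(0) = -2.

f: a_k = 1, 2, 4, 8, 16, 32, 64, 128, 256, …
g: a_k = 0, -2, 1, -2/3, 1/2, -2/5, 1/3, -2/7, 1/4, …
Sym-product of L_f,L_g gives L₀ (≤ ord 2).
h=∫₀ˣh₀: take L = L₀·Dx.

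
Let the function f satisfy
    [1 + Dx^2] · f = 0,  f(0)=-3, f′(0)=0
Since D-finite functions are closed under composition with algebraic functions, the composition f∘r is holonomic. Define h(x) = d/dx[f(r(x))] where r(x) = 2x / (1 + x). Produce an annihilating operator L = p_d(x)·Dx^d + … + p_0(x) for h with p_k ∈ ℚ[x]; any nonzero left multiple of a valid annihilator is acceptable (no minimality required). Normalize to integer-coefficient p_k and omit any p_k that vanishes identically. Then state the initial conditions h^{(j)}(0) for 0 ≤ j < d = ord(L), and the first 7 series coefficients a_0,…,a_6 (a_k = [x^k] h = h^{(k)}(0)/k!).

f: a_k = -3, 0, 3/2, 0, -1/8, 0, 1/240, …
Substitute x→r, Dx→(1/r')Dx; clear ⇒ L₀.
Differentiate: ansatz ord ≤ ord L₀ ⇒ L.
L = (10 + 12·x + 6·x^2) + (6 + 18·x + 18·x^2 + 6·x^3)·Dx + (1 + 4·x + 6·x^2 + 4·x^3 + x^4)·Dx^2  (order 2).
h: a_k = 0, 12, -36, 64, -80, 308/5, 84/5, …
ICs: h(0) = 0, h′(0) = 12.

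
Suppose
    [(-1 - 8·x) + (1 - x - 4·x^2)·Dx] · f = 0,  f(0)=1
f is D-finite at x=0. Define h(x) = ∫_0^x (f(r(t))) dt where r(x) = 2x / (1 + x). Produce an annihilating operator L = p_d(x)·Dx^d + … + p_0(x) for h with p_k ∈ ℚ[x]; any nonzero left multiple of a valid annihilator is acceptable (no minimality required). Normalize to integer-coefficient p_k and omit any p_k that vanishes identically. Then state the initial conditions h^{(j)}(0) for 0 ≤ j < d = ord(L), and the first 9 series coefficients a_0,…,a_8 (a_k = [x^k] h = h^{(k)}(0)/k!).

L = (2 + 34·x)·Dx + (-1 - x + 17·x^2 + 17·x^3)·Dx^2  (order 2).
h: a_k = 0, 1, 1, 6, 17/2, 306/5, 289/3, 5202/7, 4913/4, …
ICs: h(0) = 0, h′(0) = 1.

f: a_k = 1, 1, 5, 9, 29, 65, 181, 441, 1165, …
h₀=f(r): pull back L_f along r ⇒ L₀.
Integrate: L := L₀·Dx.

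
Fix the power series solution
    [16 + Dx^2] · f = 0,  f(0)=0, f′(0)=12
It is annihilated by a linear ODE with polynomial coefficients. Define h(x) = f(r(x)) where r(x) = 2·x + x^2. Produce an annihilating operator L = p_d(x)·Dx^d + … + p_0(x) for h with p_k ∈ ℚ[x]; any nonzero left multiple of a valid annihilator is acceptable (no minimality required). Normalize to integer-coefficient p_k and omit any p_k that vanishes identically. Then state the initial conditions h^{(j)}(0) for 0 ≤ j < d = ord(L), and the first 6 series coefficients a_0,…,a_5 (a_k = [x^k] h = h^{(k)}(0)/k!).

f: a_k = 0, 12, 0, -32, 0, 128/5, …
Change of var in L_f (x↦r) gives L₀.
L = (64 + 192·x + 192·x^2 + 64·x^3) - Dx + (1 + x)·Dx^2  (order 2).
h: a_k = 0, 24, 12, -256, -384, 3136/5, …
ICs: h(0) = 0, h′(0) = 24.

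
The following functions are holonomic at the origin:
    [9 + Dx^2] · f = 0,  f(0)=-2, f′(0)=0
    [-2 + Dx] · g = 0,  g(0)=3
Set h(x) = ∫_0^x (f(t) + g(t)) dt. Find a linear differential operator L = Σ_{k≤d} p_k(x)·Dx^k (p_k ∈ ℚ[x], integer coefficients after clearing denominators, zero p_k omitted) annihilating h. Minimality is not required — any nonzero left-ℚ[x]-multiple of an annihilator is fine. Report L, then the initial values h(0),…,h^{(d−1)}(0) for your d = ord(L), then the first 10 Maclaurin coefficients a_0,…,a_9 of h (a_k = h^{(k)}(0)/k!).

f: a_k = -2, 0, 9, 0, -27/4, 0, 81/40, 0, -729/2240, 0, …
g: a_k = 3, 6, 6, 4, 2, 4/5, 4/15, 8/105, 2/105, 4/945, …
h₀=f+g: left-lcm gives L₀, ord ≤ 3.
h=∫h₀ ⇒ L = L₀·Dx.
L = -18·Dx + 9·Dx^2 - 2·Dx^3 + Dx^4  (order 4).
h: a_k = 0, 1, 3, 5, 1, -19/20, 2/15, 55/168, 1/105, -2059/60480, …
ICs: h(0) = 0, h′(0) = 1, h′′(0) = 6, h′′′(0) = 30.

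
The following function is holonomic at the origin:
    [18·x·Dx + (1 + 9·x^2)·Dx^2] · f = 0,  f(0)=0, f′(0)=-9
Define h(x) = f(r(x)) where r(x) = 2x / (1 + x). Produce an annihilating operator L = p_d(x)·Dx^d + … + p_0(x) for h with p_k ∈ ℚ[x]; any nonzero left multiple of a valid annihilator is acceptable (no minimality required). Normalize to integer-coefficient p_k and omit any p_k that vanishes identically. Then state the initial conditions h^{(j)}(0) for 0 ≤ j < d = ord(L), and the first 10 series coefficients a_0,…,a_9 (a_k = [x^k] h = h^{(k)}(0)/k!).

L = (2 + 74·x)·Dx + (1 + 2·x + 37·x^2)·Dx^2  (order 2).
h: a_k = 0, -18, 18, 198, -630, -16938/5, 21186, 372474/7, -681030, -320562, …
ICs: h(0) = 0, h′(0) = -18.

f: a_k = 0, -9, 0, 27, 0, -729/5, 0, 6561/7, 0, -6561, …
f∘r: x↦r, Dx↦Dx/r' in L_f ⇒ L₀.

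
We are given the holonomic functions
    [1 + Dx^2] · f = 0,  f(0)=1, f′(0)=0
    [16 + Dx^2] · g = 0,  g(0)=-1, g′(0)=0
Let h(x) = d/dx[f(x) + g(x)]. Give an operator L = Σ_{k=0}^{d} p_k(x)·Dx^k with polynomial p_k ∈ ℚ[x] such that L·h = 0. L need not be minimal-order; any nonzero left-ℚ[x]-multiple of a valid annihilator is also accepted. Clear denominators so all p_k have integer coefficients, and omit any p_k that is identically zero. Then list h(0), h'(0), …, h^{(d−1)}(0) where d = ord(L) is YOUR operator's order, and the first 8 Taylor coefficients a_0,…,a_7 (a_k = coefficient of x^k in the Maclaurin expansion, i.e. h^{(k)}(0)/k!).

L = 16 + 17·Dx^2 + Dx^4  (order 4).
h: a_k = 0, 15, 0, -85/2, 0, 273/8, 0, -4369/336, …
ICs: h(0) = 0, h′(0) = 15, h′′(0) = 0, h′′′(0) = -255.

f: a_k = 1, 0, -1/2, 0, 1/24, 0, -1/720, 0, …
g: a_k = -1, 0, 8, 0, -32/3, 0, 256/45, 0, …
Weyl lclm of L_f,L_g ⇒ L₀ (ord ≤ 4).
Differentiate: ansatz ord ≤ ord L₀ ⇒ L.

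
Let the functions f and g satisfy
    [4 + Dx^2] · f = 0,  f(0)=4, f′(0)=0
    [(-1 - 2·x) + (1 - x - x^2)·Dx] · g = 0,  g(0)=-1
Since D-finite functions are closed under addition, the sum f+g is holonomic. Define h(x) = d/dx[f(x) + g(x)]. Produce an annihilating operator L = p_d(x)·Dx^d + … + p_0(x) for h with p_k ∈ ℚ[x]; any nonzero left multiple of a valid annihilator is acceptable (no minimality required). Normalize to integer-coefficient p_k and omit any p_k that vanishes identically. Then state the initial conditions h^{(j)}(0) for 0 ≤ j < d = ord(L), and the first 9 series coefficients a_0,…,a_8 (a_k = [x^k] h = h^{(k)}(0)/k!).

f: a_k = 4, 0, -8, 0, 8/3, 0, -16/45, 0, 8/315, …
g: a_k = -1, -1, -2, -3, -5, -8, -13, -21, -34, …
f+g: L₀ = lclm(L_f,L_g), ord ≤ 2+1.
Derive L from L₀ (diff closure).
L = (272 + 704·x + 880·x^2 + 400·x^3 + 320·x^4 + 144·x^5 + 48·x^6) + (-44 - 52·x + 108·x^2 + 80·x^3 + 40·x^4 + 72·x^5 + 56·x^6 + 16·x^7)·Dx + (68 + 176·x + 220·x^2 + 100·x^3 + 80·x^4 + 36·x^5 + 12·x^6)·Dx^2 + (-11 - 13·x + 27·x^2 + 20·x^3 + 10·x^4 + 18·x^5 + 14·x^6 + 4·x^7)·Dx^3  (order 3).
h: a_k = -1, -20, -9, -28/3, -40, -1202/15, -147, -85616/315, -495, …
ICs: h(0) = -1, h′(0) = -20, h′′(0) = -18.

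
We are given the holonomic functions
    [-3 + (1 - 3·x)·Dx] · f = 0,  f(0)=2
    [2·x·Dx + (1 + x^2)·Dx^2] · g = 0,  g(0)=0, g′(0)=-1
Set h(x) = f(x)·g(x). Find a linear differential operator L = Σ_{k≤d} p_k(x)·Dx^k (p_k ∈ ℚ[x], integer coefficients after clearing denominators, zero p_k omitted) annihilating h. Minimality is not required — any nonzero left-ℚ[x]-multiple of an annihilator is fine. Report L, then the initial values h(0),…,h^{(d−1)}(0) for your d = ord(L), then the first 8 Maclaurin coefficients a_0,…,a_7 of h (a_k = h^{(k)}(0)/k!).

L = 6·x + (6 - 2·x + 12·x^2)·Dx + (-1 + 3·x - x^2 + 3·x^3)·Dx^2  (order 2).
h: a_k = 0, -2, -6, -52/3, -52, -782/5, -2346/5, -49256/35, …
ICs: h(0) = 0, h′(0) = -2.

f: a_k = 2, 6, 18, 54, 162, 486, 1458, 4374, …
g: a_k = 0, -1, 0, 1/3, 0, -1/5, 0, 1/7, …
Product ⇒ symmetric product L₀, ord ≤ 2.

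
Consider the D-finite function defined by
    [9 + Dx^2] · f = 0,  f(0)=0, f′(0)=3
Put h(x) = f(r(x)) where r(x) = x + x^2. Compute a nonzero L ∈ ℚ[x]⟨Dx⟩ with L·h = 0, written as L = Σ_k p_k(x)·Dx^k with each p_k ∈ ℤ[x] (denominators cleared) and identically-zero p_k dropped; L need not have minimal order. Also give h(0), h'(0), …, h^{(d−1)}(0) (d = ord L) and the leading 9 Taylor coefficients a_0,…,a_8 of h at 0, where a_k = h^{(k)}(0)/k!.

L = (9 + 54·x + 108·x^2 + 72·x^3) - 2·Dx + (1 + 2·x)·Dx^2  (order 2).
h: a_k = 0, 3, 3, -9/2, -27/2, -459/40, 45/8, 11097/560, 1377/80, …
ICs: h(0) = 0, h′(0) = 3.

f: a_k = 0, 3, 0, -9/2, 0, 81/40, 0, -243/560, 0, …
Substitute x→r, Dx→(1/r')Dx; clear ⇒ L₀.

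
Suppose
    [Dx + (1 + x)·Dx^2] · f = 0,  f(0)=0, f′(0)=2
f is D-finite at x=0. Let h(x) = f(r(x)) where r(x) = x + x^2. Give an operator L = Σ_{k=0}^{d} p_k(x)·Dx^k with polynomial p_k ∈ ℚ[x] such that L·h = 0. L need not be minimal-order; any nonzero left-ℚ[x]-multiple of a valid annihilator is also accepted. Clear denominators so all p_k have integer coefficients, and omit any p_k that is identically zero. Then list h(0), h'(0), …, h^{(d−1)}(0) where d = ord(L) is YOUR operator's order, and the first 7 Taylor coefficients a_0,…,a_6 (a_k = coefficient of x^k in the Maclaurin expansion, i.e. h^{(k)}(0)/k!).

L = (-1 + 2·x + 2·x^2)·Dx + (1 + 3·x + 3·x^2 + 2·x^3)·Dx^2  (order 2).
h: a_k = 0, 2, 1, -4/3, 1/2, 2/5, -2/3, …
ICs: h(0) = 0, h′(0) = 2.

f: a_k = 0, 2, -1, 2/3, -1/2, 2/5, -1/3, …
h₀=f(r): pull back L_f along r ⇒ L₀.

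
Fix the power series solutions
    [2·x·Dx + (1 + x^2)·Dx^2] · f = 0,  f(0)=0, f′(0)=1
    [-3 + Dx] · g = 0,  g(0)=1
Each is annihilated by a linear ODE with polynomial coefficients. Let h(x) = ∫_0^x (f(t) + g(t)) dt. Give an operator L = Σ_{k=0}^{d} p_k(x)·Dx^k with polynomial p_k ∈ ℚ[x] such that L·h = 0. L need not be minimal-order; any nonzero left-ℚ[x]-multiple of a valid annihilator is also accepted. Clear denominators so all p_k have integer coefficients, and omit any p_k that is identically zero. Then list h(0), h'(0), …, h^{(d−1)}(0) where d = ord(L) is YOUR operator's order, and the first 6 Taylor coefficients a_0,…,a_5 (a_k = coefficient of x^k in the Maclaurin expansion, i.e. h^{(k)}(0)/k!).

L = (6 - 18·x - 18·x^2 - 18·x^3)·Dx^2 + (-11 - 12·x^2 - 9·x^4)·Dx^3 + (3 + 2·x + 6·x^2 + 2·x^3 + 3·x^4)·Dx^4  (order 4).
h: a_k = 0, 1, 2, 3/2, 25/24, 27/40, …
ICs: h(0) = 0, h′(0) = 1, h′′(0) = 4, h′′′(0) = 9.

f: a_k = 0, 1, 0, -1/3, 0, 1/5, …
g: a_k = 1, 3, 9/2, 9/2, 27/8, 81/40, …
Sum ⇒ L₀ = lclm(L_f,L_g) in ℚ(x)⟨Dx⟩.
h=∫h₀ ⇒ L = L₀·Dx.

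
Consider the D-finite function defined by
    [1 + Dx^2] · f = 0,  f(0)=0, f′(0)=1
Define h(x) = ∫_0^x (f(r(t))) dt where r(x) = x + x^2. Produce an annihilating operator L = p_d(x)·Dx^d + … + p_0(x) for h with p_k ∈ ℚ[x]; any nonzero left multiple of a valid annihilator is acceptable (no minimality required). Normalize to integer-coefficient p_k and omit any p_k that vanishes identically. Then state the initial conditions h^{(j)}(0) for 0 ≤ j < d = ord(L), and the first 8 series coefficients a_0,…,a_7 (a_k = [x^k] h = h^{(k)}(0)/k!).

f: a_k = 0, 1, 0, -1/6, 0, 1/120, 0, -1/5040, …
Substitute x→r, Dx→(1/r')Dx; clear ⇒ L₀.
∫: right-multiply L₀ by Dx.
L = (1 + 6·x + 12·x^2 + 8·x^3)·Dx - 2·Dx^2 + (1 + 2·x)·Dx^3  (order 3).
h: a_k = 0, 0, 1/2, 1/3, -1/24, -1/10, -59/720, -1/56, …
ICs: h(0) = 0, h′(0) = 0, h′′(0) = 1.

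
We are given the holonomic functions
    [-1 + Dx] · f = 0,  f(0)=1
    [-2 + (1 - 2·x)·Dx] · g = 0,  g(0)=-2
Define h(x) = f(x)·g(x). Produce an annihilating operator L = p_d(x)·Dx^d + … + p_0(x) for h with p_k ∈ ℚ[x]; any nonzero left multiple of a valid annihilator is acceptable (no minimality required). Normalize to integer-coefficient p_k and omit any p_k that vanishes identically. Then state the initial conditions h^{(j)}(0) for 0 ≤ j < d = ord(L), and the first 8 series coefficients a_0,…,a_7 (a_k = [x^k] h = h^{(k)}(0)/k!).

L = (3 - 2·x) + (-1 + 2·x)·Dx  (order 1).
h: a_k = -2, -6, -13, -79/3, -211/4, -6331/60, -75973/360, -354541/840, …
ICs: h(0) = -2.

f: a_k = 1, 1, 1/2, 1/6, 1/24, 1/120, 1/720, 1/5040, …
g: a_k = -2, -4, -8, -16, -32, -64, -128, -256, …
h₀=f·g: eliminate ⇒ L₀, order ≤ 1·1.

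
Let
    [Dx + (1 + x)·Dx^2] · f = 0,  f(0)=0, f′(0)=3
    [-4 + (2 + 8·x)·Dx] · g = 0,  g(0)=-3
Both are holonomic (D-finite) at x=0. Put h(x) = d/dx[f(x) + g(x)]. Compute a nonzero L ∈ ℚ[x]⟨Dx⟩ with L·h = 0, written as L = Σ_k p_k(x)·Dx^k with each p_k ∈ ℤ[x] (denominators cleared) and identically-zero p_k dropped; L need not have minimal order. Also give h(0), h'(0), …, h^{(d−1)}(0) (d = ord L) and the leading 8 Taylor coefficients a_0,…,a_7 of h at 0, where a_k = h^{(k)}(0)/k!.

L = (-8 + 4·x) + (-10 - 8·x + 20·x^2)·Dx + (-1 - 3·x + 6·x^2 + 8·x^3)·Dx^2  (order 2).
h: a_k = -3, 9, -33, 117, -417, 1509, -5541, 20589, …
ICs: h(0) = -3, h′(0) = 9.

f: a_k = 0, 3, -3/2, 1, -3/4, 3/5, -1/2, 3/7, …
g: a_k = -3, -6, 6, -12, 30, -84, 252, -792, …
L₀ := lclm(L_f,L_g); ord L₀ ≤ 2+1.
Differentiate: ansatz ord ≤ ord L₀ ⇒ L.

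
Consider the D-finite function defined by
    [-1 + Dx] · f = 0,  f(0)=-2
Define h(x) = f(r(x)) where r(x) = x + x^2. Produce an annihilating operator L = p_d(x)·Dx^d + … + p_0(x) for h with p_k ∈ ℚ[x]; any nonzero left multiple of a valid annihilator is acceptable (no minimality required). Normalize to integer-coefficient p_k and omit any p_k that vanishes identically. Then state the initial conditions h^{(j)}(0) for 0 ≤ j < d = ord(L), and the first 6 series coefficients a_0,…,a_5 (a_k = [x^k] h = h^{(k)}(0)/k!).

f: a_k = -2, -2, -1, -1/3, -1/12, -1/60, …
h₀=f(r): pull back L_f along r ⇒ L₀.
L = (-1 - 2·x) + Dx  (order 1).
h: a_k = -2, -2, -3, -7/3, -25/12, -27/20, …
ICs: h(0) = -2.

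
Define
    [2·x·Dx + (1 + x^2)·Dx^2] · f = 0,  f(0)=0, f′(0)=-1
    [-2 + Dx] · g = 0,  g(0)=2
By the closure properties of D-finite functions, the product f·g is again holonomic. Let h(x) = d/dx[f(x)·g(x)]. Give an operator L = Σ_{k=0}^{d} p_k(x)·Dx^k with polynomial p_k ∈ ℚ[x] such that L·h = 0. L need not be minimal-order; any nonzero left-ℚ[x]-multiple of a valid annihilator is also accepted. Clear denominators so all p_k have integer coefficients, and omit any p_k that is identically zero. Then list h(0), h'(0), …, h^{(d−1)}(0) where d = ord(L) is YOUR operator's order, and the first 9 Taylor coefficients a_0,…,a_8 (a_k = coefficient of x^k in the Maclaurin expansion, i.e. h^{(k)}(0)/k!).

f: a_k = 0, -1, 0, 1/3, 0, -1/5, 0, 1/7, 0, …
g: a_k = 2, 4, 4, 8/3, 4/3, 8/15, 8/45, 16/315, 4/315, …
Product ⇒ symmetric product L₀, ord ≤ 2.
Differentiate: ansatz ord ≤ ord L₀ ⇒ L.
L = (2 - 8·x + 14·x^2 - 8·x^3 + 4·x^4) + (-3 + 6·x - 11·x^2 + 6·x^3 - 4·x^4)·Dx + (1 - x + 2·x^2 - x^3 + x^4)·Dx^2  (order 2).
h: a_k = -2, -8, -10, -16/3, -2, -8/3, -26/15, 416/315, 122/105, …
ICs: h(0) = -2, h′(0) = -8.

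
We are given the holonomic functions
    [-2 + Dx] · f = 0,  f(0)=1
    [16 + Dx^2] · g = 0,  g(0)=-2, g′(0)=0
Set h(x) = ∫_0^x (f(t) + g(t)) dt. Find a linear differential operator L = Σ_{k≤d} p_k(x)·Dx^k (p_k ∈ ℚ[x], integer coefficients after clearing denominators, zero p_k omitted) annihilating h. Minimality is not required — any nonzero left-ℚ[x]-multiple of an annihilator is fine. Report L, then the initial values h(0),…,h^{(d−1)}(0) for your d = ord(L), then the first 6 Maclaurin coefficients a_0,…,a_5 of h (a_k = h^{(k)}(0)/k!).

L = -32·Dx + 16·Dx^2 - 2·Dx^3 + Dx^4  (order 4).
h: a_k = 0, -1, 1, 6, 1/3, -62/15, …
ICs: h(0) = 0, h′(0) = -1, h′′(0) = 2, h′′′(0) = 36.

f: a_k = 1, 2, 2, 4/3, 2/3, 4/15, …
g: a_k = -2, 0, 16, 0, -64/3, 0, …
L₀ := lclm(L_f,L_g); ord L₀ ≤ 1+2.
h=∫h₀ ⇒ L = L₀·Dx.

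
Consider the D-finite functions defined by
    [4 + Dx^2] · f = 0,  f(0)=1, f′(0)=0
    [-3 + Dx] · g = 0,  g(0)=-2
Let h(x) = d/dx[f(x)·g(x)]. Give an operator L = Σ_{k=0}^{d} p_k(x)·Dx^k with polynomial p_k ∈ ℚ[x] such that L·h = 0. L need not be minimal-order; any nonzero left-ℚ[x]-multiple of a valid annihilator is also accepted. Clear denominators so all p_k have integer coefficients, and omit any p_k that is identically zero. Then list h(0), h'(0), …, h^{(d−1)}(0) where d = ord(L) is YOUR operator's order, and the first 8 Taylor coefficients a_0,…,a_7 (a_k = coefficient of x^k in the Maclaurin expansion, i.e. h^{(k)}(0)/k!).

f: a_k = 1, 0, -2, 0, 2/3, 0, -4/45, 0, …
g: a_k = -2, -6, -9, -9, -27/4, -81/20, -81/40, -243/280, …
f·g: L₀ = L_f ⊗_s L_g, ord ≤ 2·1.
Derive L from L₀ (diff closure).
L = 13 - 6·Dx + Dx^2  (order 2).
h: a_k = -6, -10, 9, 119/3, 199/4, 407/12, 1483/120, 239/2520, …
ICs: h(0) = -6, h′(0) = -10.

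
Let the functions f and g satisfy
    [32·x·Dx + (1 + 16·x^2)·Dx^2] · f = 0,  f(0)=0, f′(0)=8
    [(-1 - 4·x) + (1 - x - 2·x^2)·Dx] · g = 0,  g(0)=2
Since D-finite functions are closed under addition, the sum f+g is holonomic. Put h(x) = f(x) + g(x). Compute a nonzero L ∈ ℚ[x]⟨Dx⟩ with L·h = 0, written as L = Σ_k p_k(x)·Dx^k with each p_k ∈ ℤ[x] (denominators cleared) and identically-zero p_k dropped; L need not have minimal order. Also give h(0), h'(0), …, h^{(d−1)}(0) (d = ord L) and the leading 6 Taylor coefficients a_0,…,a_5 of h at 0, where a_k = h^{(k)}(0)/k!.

f: a_k = 0, 8, 0, -128/3, 0, 2048/5, …
g: a_k = 2, 2, 6, 10, 22, 42, …
L₀ := lclm(L_f,L_g); ord L₀ ≤ 2+1.
L = (96 - 384·x - 6912·x^2 - 15360·x^3 - 40704·x^4 - 12288·x^6)·Dx + (-31 - 104·x + 392·x^2 - 736·x^3 - 14912·x^4 - 27904·x^5 - 3072·x^6 - 12288·x^7)·Dx^2 + (3 + 19·x + 128·x^2 + 152·x^3 + 1128·x^4 - 2496·x^5 - 2560·x^6 - 1024·x^7 - 2048·x^8)·Dx^3  (order 3).
h: a_k = 2, 10, 6, -98/3, 22, 2258/5, …
ICs: h(0) = 2, h′(0) = 10, h′′(0) = 12.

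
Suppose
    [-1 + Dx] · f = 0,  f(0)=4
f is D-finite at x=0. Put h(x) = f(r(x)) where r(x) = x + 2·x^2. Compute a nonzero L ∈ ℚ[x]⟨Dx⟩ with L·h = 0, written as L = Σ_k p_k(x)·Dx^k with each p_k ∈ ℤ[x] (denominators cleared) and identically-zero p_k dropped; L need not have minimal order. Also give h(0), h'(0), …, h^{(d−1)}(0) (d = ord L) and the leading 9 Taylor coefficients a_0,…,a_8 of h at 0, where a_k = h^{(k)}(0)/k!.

L = (-1 - 4·x) + Dx  (order 1).
h: a_k = 4, 4, 10, 26/3, 73/6, 281/30, 1741/180, 1697/252, 57233/10080, …
ICs: h(0) = 4.

f: a_k = 4, 4, 2, 2/3, 1/6, 1/30, 1/180, 1/1260, 1/10080, …
Substitute x→r, Dx→(1/r')Dx; clear ⇒ L₀.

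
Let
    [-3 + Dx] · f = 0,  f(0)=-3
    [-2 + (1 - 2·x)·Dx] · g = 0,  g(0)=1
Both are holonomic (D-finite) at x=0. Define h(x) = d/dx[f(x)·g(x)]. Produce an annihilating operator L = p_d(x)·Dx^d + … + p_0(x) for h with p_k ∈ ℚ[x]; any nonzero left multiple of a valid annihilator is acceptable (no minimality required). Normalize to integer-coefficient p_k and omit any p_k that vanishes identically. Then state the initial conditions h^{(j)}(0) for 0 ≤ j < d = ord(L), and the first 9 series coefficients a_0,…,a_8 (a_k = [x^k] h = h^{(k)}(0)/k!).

f: a_k = -3, -9, -27/2, -27/2, -81/8, -243/40, -243/80, -729/560, -2187/4480, …
g: a_k = 1, 2, 4, 8, 16, 32, 64, 128, 256, …
Sym-product of L_f,L_g gives L₀ (≤ ord 1).
h₀' ⇒ L via d/dx closure of L₀.
L = (29 - 60·x + 36·x^2) + (-5 + 16·x - 12·x^2)·Dx  (order 1).
h: a_k = -15, -87, -603/2, -1689/2, -17133/8, -41265/8, -963579/80, -15419451/560, -277556679/4480, …
ICs: h(0) = -15.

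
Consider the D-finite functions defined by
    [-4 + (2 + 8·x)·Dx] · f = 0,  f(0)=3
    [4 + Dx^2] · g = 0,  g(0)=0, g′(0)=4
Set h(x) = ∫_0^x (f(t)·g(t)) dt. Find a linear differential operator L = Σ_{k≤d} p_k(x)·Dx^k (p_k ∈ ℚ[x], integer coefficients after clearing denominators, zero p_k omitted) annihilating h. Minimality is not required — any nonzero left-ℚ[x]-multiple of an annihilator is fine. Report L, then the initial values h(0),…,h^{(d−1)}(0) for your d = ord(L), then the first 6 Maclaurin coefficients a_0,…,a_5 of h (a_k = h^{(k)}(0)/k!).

L = (16 + 32·x + 64·x^2)·Dx + (-4 - 16·x)·Dx^2 + (1 + 8·x + 16·x^2)·Dx^3  (order 3).
h: a_k = 0, 0, 6, 8, -8, 32/5, …
ICs: h(0) = 0, h′(0) = 0, h′′(0) = 12.

f: a_k = 3, 6, -6, 12, -30, 84, …
g: a_k = 0, 4, 0, -8/3, 0, 8/15, …
h₀=f·g: eliminate ⇒ L₀, order ≤ 1·2.
h=∫h₀ ⇒ L = L₀·Dx.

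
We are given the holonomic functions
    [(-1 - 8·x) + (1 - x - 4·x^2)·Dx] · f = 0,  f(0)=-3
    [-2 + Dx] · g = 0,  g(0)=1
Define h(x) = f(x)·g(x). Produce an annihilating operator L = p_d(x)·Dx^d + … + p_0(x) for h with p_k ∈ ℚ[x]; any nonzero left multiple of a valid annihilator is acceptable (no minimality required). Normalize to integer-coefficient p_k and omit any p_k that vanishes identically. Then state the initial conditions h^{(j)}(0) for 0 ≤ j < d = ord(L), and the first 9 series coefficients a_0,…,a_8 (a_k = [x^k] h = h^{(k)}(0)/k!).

f: a_k = -3, -3, -15, -27, -87, -195, -543, -1323, -3495, …
g: a_k = 1, 2, 2, 4/3, 2/3, 4/15, 4/45, 8/315, 2/315, …
h₀=f·g: eliminate ⇒ L₀, order ≤ 1·1.
L = (3 + 6·x - 8·x^2) + (-1 + x + 4·x^2)·Dx  (order 1).
h: a_k = -3, -9, -27, -67, -177, -2229/5, -17311/15, -102807/35, -264377/35, …
ICs: h(0) = -3.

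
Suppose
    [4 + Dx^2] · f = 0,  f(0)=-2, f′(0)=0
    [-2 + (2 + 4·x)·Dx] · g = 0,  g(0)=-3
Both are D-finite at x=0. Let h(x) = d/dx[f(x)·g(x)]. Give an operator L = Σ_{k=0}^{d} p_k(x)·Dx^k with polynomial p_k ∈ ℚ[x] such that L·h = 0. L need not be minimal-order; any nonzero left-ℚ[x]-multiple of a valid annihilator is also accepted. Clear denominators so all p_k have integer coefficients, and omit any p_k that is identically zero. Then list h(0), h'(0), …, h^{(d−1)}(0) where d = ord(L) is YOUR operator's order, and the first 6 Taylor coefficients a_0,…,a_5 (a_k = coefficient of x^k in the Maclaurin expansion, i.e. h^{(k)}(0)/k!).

f: a_k = -2, 0, 4, 0, -4/3, 0, …
g: a_k = -3, -3, 3/2, -3/2, 15/8, -21/8, …
f·g: L₀ = L_f ⊗_s L_g, ord ≤ 2·1.
Differentiate: ansatz ord ≤ ord L₀ ⇒ L.
L = (53 + 288·x + 544·x^2 + 512·x^3 + 256·x^4) + (-2 - 36·x - 96·x^2 - 64·x^3)·Dx + (7 + 44·x + 108·x^2 + 128·x^3 + 64·x^4)·Dx^2  (order 2).
h: a_k = 6, -30, -27, 25, 65/4, -349/20, …
ICs: h(0) = 6, h′(0) = -30.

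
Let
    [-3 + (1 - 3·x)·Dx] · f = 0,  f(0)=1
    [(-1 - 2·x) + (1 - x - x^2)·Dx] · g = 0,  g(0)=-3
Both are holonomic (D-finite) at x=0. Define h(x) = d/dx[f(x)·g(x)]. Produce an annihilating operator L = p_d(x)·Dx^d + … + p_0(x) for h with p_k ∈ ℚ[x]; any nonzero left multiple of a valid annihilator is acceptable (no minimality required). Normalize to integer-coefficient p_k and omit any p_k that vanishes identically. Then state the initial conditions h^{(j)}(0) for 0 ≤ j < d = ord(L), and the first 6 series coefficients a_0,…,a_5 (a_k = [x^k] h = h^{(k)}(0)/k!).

f: a_k = 1, 3, 9, 27, 81, 243, …
g: a_k = -3, -3, -6, -9, -15, -24, …
f·g: L₀ = L_f ⊗_s L_g, ord ≤ 1·1.
h₀' ⇒ L via d/dx closure of L₀.
L = (28 - 66·x - 48·x^2 + 96·x^3 + 108·x^4) + (-4 + 20·x - 15·x^2 - 40·x^3 + 30·x^4 + 27·x^5)·Dx  (order 1).
h: a_k = -12, -84, -405, -1680, -6420, -23346, …
ICs: h(0) = -12.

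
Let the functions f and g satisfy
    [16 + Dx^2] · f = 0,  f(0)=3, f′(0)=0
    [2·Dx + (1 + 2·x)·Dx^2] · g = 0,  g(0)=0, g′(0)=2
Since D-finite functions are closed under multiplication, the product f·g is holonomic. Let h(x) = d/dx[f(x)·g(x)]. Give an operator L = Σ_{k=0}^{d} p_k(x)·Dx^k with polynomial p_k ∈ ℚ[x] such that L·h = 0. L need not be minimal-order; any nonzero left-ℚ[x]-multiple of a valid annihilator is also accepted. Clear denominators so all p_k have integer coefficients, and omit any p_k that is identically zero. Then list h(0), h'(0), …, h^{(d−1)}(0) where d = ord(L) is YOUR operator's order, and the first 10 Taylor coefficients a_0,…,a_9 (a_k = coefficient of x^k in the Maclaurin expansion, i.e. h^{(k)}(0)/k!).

L = (-896 + 28672·x + 282624·x^2 + 1032192·x^3 + 1826816·x^4 + 1572864·x^5 + 524288·x^6) + (576 + 12416·x + 66560·x^2 + 153600·x^3 + 163840·x^4 + 65536·x^5)·Dx + (280 + 6592·x + 44480·x^2 + 141312·x^3 + 234496·x^4 + 196608·x^5 + 65536·x^6)·Dx^2 + (36 + 776·x + 4160·x^2 + 9600·x^3 + 10240·x^4 + 4096·x^5)·Dx^3 + (21 + 300·x + 1676·x^2 + 4800·x^3 + 7520·x^4 + 6144·x^5 + 2048·x^6)·Dx^4  (order 4).
h: a_k = 6, -12, -120, 144, 96, 0, -1664/5, 7936/15, -31232/35, 37376/21, …
ICs: h(0) = 6, h′(0) = -12, h′′(0) = -240, h′′′(0) = 864.

f: a_k = 3, 0, -24, 0, 32, 0, -256/15, 0, 512/105, 0, …
g: a_k = 0, 2, -2, 8/3, -4, 32/5, -32/3, 128/7, -32, 512/9, …
f·g: L₀ = L_f ⊗_s L_g, ord ≤ 2·2.
Differentiate: ansatz ord ≤ ord L₀ ⇒ L.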